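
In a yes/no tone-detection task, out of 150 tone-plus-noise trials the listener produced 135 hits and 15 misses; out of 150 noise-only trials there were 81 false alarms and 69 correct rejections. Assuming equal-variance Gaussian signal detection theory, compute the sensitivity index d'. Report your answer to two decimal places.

d' = 1.18

H = 135/150 = 0.9000
FA = 81/150 = 0.5400
z(H) = 1.282
z(FA) = 0.100
d' = z(H) − z(FA) = 1.282 − 0.100 = 1.182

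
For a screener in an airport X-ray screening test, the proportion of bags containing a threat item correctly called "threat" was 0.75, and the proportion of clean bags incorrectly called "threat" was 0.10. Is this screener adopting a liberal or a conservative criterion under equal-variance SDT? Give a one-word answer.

conservative

z(H) = 0.674, z(FA) = -1.282
c = −½·(z(H) + z(FA)) = 0.304
c > 0 → conservative criterion (biased toward responding “no”).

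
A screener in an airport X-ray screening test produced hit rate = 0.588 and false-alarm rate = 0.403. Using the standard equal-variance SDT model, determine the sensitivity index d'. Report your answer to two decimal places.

z(H) = z(0.588) = 0.2224
z(FA) = z(0.403) = -0.2456
d' = z(H) − z(FA) = 0.2224 − (-0.2456) = 0.4680

d' = 0.47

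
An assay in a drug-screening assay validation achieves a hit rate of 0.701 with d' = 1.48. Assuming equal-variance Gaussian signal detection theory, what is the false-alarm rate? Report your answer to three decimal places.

false-alarm rate = 0.170

z(hit rate) = z(0.701) = 0.5273
z(FA) = z(H) − d' = 0.5273 − 1.48 = -0.9527
false-alarm rate = Φ(-0.9527) = 0.1704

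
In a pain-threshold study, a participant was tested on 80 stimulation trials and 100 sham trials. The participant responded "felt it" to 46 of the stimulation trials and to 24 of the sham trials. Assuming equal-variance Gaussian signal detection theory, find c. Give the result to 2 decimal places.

H = 46/80 = 0.5750
FA = 24/100 = 0.2400
Φ⁻¹(H) = Φ⁻¹(0.5750) = 0.1891
Φ⁻¹(FA) = Φ⁻¹(0.2400) = -0.7063
c = −½·[z(H) + z(FA)] = −0.5 × (0.1891 + (-0.7063)) = 0.2586
c > 0: the participant has a conservative response bias.

c = 0.26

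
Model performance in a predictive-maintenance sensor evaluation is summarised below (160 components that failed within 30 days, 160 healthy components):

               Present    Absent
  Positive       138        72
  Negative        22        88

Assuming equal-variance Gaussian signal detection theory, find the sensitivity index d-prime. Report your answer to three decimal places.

H = 138/160 = 0.8625
FA = 72/160 = 0.4500
z(0.8625) = 1.0916, z(0.4500) = -0.1257
d' = z(H) − z(FA) = 1.0916 − (-0.1257) = 1.2173

d-prime = 1.217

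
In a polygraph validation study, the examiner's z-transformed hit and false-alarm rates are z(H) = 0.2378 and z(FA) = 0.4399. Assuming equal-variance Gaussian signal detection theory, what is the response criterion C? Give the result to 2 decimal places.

C = -0.34

c = −½·[z(H) + z(FA)] = −½·(0.2378 + 0.4399) = -0.33885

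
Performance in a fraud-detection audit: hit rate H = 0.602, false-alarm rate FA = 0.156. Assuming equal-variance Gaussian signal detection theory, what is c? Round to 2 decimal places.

z(H) = 0.259
z(FA) = -1.011
c = −½·[z(H) + z(FA)] = −0.5 × (0.259 + (-1.011)) = 0.376
c > 0: the analyst has a conservative response bias.

c = 0.38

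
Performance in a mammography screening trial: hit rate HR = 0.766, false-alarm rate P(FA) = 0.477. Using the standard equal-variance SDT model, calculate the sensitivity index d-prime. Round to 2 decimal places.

z(0.766) = 0.726, z(0.477) = -0.058
d' = z(H) − z(FA) = 0.726 − (-0.058) = 0.784

d-prime = 0.78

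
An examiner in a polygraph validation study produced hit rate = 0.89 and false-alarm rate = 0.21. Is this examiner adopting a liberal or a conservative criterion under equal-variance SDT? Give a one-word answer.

z(H) = 1.227, z(FA) = -0.806
c = −½·(z(H) + z(FA)) = -0.2105
c < 0 → liberal criterion (biased toward responding “yes”).

liberal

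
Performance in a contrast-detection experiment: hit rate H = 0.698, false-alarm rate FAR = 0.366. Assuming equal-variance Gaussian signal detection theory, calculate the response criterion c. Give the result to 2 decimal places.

z(0.698) = 0.5187, z(0.366) = -0.3425
c = −½·[z(H) + z(FA)] = −0.5 × (0.5187 + (-0.3425)) = -0.0881
c < 0: the observer has a liberal response bias.

c = -0.09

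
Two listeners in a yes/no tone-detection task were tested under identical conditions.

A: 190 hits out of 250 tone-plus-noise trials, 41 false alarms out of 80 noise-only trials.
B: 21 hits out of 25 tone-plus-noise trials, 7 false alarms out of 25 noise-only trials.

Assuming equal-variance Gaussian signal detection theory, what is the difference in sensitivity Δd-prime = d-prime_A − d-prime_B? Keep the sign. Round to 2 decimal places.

A: z(0.7600) = 0.706, z(0.5125) = 0.031, d' = 0.675
B: z(0.8400) = 0.994, z(0.2800) = -0.583, d' = 1.577
Δd' = d'_A − d'_B = 0.675 − 1.577 = -0.902
B has the higher sensitivity.

Δd-prime = -0.90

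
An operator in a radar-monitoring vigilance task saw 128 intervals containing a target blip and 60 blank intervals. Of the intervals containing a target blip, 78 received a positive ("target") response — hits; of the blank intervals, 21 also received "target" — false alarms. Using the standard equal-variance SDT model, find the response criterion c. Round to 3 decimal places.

H = 78/128 = 0.6094
FA = 21/60 = 0.3500
z(H) = z(0.6094) = 0.2778
z(FA) = z(0.3500) = -0.3853
c = −½·[z(H) + z(FA)] = −0.5 × (0.2778 + (-0.3853)) = 0.05375
c > 0: the operator has a conservative response bias.

c = 0.054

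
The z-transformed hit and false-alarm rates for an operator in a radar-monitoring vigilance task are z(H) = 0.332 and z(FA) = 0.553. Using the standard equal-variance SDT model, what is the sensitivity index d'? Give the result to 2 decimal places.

d' = -0.22

d' = z(H) − z(FA) = 0.332 − 0.553 = -0.221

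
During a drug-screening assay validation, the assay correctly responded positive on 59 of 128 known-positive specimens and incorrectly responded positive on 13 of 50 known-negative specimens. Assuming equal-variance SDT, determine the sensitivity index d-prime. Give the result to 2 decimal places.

H = 59/128 = 0.4609
FA = 13/50 = 0.2600
z(0.4609) = -0.0982, z(0.2600) = -0.6433
d' = z(H) − z(FA) = -0.0982 − (-0.6433) = 0.5451

d-prime = 0.55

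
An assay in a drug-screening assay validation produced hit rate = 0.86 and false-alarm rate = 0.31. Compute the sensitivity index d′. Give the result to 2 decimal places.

d′ = 1.58

z(H) = z(0.86) = 1.080
z(FA) = z(0.31) = -0.496
d' = z(H) − z(FA) = 1.080 − (-0.496) = 1.576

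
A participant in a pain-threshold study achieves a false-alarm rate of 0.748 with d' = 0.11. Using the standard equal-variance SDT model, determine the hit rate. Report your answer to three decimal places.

hit rate = 0.782

z(false-alarm rate) = z(0.748) = 0.6682
z(H) = z(FA) + d' = 0.6682 + 0.11 = 0.7782
hit rate = Φ(0.7782) = 0.7818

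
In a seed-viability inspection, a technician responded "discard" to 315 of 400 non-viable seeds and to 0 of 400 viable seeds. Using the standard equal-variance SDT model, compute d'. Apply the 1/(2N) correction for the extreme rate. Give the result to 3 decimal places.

The false-alarm rate is 0/400 = 0, so apply the 1/(2N) correction: FA → 1/(2·400) = 0.00125.
z(H) = z(0.78750) = 0.7978
z(FA) = z(0.00125) = -3.0233
d' = 0.7978 − (-3.0233) = 3.8211

d' = 3.821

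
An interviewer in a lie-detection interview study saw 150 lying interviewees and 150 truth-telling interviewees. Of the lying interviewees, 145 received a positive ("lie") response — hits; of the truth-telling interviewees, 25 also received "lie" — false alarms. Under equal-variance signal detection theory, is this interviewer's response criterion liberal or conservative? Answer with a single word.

z(H) = 1.834, z(FA) = -0.967
c = −½·(z(H) + z(FA)) = -0.4335
c < 0 → liberal criterion (biased toward responding “yes”).

liberal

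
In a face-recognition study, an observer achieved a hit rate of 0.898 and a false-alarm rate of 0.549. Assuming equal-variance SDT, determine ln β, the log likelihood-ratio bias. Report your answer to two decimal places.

ln β = -0.80

Φ⁻¹(H) = 1.270
Φ⁻¹(FA) = 0.123
ln β = −½·[z(H)² − z(FA)²] = −0.5 × (1.613 − 0.015) = -0.799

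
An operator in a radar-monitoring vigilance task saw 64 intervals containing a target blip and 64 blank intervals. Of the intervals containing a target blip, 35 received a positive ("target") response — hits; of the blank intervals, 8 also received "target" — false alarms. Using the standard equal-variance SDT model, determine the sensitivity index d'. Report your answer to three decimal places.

H = 35/64 = 0.5469
FA = 8/64 = 0.1250
z(H) = z(0.5469) = 0.1178
z(FA) = z(0.1250) = -1.1503
d' = z(H) − z(FA) = 0.1178 − (-1.1503) = 1.2681

d' = 1.268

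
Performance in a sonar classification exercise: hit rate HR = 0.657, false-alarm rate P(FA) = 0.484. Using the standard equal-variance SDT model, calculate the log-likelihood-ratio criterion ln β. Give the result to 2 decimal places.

z(H) = 0.404
z(FA) = -0.040
ln β = −½·[z(H)² − z(FA)²] = −0.5 × (0.163 − 0.002) = -0.0805

ln β = -0.08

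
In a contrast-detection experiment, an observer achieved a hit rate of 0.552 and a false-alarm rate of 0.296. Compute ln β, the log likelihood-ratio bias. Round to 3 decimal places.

ln β = 0.135

Φ⁻¹(H) = 0.1307
Φ⁻¹(FA) = -0.5359
ln β = −½·[z(H)² − z(FA)²] = −0.5 × (0.0171 − 0.2872) = 0.13505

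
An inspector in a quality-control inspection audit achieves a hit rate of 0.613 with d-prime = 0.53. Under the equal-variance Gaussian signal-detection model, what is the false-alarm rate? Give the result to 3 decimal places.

z(hit rate) = z(0.613) = 0.2871
z(FA) = z(H) − d' = 0.2871 − 0.53 = -0.2429
false-alarm rate = Φ(-0.2429) = 0.4040

false-alarm rate = 0.404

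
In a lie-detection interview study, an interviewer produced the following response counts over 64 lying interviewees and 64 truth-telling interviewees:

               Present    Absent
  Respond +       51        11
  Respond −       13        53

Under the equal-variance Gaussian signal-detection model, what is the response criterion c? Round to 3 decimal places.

c = 0.058

H = 51/64 = 0.7969
FA = 11/64 = 0.1719
z(H) = 0.8306
z(FA) = -0.9467
c = −½·[z(H) + z(FA)] = −0.5 × (0.8306 + (-0.9467)) = 0.05805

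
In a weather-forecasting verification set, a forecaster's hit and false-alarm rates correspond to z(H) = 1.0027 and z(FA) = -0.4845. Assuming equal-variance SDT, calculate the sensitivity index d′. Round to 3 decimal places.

d' = z(H) − z(FA) = 1.0027 − (-0.4845) = 1.4872

d′ = 1.487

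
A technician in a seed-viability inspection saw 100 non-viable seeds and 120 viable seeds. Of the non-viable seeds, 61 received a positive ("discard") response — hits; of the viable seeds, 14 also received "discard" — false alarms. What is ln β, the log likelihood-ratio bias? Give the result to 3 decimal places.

ln β = 0.671

H = 61/100 = 0.6100
FA = 14/120 = 0.1167
Φ⁻¹(H) = Φ⁻¹(0.6100) = 0.2793
Φ⁻¹(FA) = Φ⁻¹(0.1167) = -1.1916
ln β = −½·[z(H)² − z(FA)²] = −0.5 × (0.0780 − 1.4199) = 0.67095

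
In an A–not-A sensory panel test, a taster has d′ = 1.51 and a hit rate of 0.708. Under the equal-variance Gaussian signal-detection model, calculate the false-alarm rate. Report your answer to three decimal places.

false-alarm rate = 0.168

z(hit rate) = z(0.708) = 0.5476
z(FA) = z(H) − d' = 0.5476 − 1.51 = -0.9624
false-alarm rate = Φ(-0.9624) = 0.1679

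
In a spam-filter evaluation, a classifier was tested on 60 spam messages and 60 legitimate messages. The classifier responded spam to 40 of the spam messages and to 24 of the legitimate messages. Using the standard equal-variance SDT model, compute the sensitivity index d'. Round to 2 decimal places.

H = 40/60 = 0.6667
FA = 24/60 = 0.4000
Φ⁻¹(H) = Φ⁻¹(0.6667) = 0.431
Φ⁻¹(FA) = Φ⁻¹(0.4000) = -0.253
d' = z(H) − z(FA) = 0.431 − (-0.253) = 0.684

d' = 0.68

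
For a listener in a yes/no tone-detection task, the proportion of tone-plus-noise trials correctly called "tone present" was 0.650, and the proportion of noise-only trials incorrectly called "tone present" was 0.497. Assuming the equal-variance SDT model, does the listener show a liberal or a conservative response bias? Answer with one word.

liberal

z(H) = 0.385, z(FA) = -0.008
c = −½·(z(H) + z(FA)) = -0.1885
c < 0 → liberal criterion (biased toward responding “yes”).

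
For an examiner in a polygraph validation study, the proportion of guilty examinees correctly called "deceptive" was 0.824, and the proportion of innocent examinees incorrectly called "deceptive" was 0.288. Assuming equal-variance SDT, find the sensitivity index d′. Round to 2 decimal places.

z(H) = 0.931
z(FA) = -0.559
d' = z(H) − z(FA) = 0.931 − (-0.559) = 1.490

d′ = 1.49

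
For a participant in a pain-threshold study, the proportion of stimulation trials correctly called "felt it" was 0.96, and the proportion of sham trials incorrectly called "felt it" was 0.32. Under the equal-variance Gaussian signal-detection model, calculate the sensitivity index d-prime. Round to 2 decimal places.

Φ⁻¹(H) = 1.751
Φ⁻¹(FA) = -0.468
d' = z(H) − z(FA) = 1.751 − (-0.468) = 2.219

d-prime = 2.22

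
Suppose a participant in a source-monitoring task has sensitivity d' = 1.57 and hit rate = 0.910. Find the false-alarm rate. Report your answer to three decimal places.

z(hit rate) = z(0.910) = 1.3408
z(FA) = z(H) − d' = 1.3408 − 1.57 = -0.2292
false-alarm rate = Φ(-0.2292) = 0.4094

false-alarm rate = 0.409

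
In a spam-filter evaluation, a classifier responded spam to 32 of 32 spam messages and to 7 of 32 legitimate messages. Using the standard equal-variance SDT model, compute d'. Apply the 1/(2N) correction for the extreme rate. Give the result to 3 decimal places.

d' = 2.930

The hit rate is 32/32 = 1, so apply the 1/(2N) correction: H → 1 − 1/(2·32) = 0.98438.
z(H) = z(0.98438) = 2.1540
z(FA) = z(0.21875) = -0.7764
d' = 2.1540 − (-0.7764) = 2.9304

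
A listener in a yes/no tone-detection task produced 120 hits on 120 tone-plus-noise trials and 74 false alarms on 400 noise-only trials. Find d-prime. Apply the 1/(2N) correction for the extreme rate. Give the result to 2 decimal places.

d-prime = 3.53

The hit rate is 120/120 = 1, so apply the 1/(2N) correction: H → 1 − 1/(2·120) = 0.99583.
z(H) = z(0.99583) = 2.638
z(FA) = z(0.18500) = -0.896
d' = 2.638 − (-0.896) = 3.534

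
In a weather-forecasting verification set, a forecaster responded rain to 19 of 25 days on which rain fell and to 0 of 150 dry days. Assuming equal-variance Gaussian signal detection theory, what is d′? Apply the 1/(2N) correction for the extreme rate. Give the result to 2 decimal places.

The false-alarm rate is 0/150 = 0, so apply the 1/(2N) correction: FA → 1/(2·150) = 0.00333.
z(H) = z(0.76000) = 0.706
z(FA) = z(0.00333) = -2.713
d' = 0.706 − (-2.713) = 3.419

d′ = 3.42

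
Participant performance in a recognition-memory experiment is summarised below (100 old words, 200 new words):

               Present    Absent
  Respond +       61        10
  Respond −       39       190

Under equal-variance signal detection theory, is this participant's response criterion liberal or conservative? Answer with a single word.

conservative

z(H) = 0.279, z(FA) = -1.645
c = −½·(z(H) + z(FA)) = 0.683
c > 0 → conservative criterion (biased toward responding “no”).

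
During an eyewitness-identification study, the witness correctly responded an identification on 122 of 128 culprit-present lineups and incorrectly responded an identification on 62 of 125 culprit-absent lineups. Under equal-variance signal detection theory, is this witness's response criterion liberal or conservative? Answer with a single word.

liberal

z(H) = 1.676, z(FA) = -0.010
c = −½·(z(H) + z(FA)) = -0.833
c < 0 → liberal criterion (biased toward responding “yes”).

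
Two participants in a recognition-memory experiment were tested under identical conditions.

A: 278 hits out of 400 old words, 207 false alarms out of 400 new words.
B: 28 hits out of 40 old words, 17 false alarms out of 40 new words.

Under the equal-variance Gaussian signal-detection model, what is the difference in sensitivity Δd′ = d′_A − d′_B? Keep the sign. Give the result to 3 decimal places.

A: z(0.6950) = 0.5101, z(0.5175) = 0.0439, d' = 0.4662
B: z(0.7000) = 0.5244, z(0.4250) = -0.1891, d' = 0.7135
Δd' = d'_A − d'_B = 0.4662 − 0.7135 = -0.2473
B has the higher sensitivity.

Δd′ = -0.247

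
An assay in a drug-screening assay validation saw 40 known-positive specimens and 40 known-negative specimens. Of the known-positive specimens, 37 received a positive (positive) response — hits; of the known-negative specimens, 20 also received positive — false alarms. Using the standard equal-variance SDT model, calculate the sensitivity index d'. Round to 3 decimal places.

H = 37/40 = 0.9250
FA = 20/40 = 0.5000
z(H) = z(0.9250) = 1.4395
z(FA) = z(0.5000) = 0.0000
d' = z(H) − z(FA) = 1.4395 − 0.0000 = 1.4395

d' = 1.440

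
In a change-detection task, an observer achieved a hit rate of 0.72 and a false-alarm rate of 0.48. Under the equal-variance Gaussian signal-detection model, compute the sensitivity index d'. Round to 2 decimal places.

d' = 0.63

Φ⁻¹(H) = Φ⁻¹(0.72) = 0.583
Φ⁻¹(FA) = Φ⁻¹(0.48) = -0.050
d' = z(H) − z(FA) = 0.583 − (-0.050) = 0.633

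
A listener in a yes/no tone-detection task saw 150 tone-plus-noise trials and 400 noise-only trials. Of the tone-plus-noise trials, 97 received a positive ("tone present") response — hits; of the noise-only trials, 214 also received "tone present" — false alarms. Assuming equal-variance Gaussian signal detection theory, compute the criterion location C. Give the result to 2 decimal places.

H = 97/150 = 0.6467
FA = 214/400 = 0.5350
z(0.6467) = 0.3764, z(0.5350) = 0.0878
c = −½·[z(H) + z(FA)] = −0.5 × (0.3764 + 0.0878) = -0.2321

C = -0.23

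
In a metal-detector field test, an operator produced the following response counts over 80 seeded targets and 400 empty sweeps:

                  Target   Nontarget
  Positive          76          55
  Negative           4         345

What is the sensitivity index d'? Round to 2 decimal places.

H = 76/80 = 0.9500
FA = 55/400 = 0.1375
z(H) = 1.645
z(FA) = -1.092
d' = z(H) − z(FA) = 1.645 − (-1.092) = 2.737

d' = 2.74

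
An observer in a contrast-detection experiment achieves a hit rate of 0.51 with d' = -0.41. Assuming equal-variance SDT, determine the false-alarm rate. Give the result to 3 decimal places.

false-alarm rate = 0.668

z(hit rate) = z(0.51) = 0.0251
z(FA) = z(H) − d' = 0.0251 − (-0.41) = 0.4351
false-alarm rate = Φ(0.4351) = 0.6683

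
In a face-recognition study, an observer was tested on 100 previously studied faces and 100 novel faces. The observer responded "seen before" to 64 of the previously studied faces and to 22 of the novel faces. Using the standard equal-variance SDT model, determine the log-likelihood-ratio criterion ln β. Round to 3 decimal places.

H = 64/100 = 0.6400
FA = 22/100 = 0.2200
z(H) = z(0.6400) = 0.3585
z(FA) = z(0.2200) = -0.7722
ln β = −½·[z(H)² − z(FA)²] = −0.5 × (0.1285 − 0.5963) = 0.2339

ln β = 0.234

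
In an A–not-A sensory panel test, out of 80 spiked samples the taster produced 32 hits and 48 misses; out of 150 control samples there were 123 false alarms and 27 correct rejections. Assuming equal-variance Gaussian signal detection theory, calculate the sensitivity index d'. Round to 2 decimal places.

H = 32/80 = 0.4000
FA = 123/150 = 0.8200
z(H) = z(0.4000) = -0.2533
z(FA) = z(0.8200) = 0.9154
d' = z(H) − z(FA) = -0.2533 − 0.9154 = -1.1687

d' = -1.17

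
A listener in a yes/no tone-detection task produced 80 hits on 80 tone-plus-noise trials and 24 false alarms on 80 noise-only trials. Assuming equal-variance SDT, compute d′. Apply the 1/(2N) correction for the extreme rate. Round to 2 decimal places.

d′ = 3.02

The hit rate is 80/80 = 1, so apply the 1/(2N) correction: H → 1 − 1/(2·80) = 0.99375.
z(H) = z(0.99375) = 2.498
z(FA) = z(0.30000) = -0.524
d' = 2.498 − (-0.524) = 3.022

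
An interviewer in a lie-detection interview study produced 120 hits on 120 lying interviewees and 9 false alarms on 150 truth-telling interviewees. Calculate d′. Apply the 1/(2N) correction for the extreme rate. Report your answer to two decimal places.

d′ = 4.19

The hit rate is 120/120 = 1, so apply the 1/(2N) correction: H → 1 − 1/(2·120) = 0.99583.
z(H) = z(0.99583) = 2.638
z(FA) = z(0.06000) = -1.555
d' = 2.638 − (-1.555) = 4.193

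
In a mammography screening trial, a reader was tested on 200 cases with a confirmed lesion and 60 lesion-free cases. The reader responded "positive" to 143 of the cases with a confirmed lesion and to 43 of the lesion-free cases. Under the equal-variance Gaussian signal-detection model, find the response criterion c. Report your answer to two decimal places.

c = -0.57

H = 143/200 = 0.7150
FA = 43/60 = 0.7167
Φ⁻¹(H) = 0.568
Φ⁻¹(FA) = 0.573
c = −½·[z(H) + z(FA)] = −0.5 × (0.568 + 0.573) = -0.5705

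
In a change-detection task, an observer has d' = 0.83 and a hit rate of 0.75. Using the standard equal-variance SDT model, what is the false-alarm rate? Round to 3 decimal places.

false-alarm rate = 0.438

z(hit rate) = z(0.75) = 0.6745
z(FA) = z(H) − d' = 0.6745 − 0.83 = -0.1555
false-alarm rate = Φ(-0.1555) = 0.4382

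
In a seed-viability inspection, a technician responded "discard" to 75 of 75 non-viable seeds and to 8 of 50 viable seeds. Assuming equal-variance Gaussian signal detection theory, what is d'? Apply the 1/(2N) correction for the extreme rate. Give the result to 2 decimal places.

The hit rate is 75/75 = 1, so apply the 1/(2N) correction: H → 1 − 1/(2·75) = 0.99333.
z(H) = z(0.99333) = 2.475
z(FA) = z(0.16000) = -0.994
d' = 2.475 − (-0.994) = 3.469

d' = 3.47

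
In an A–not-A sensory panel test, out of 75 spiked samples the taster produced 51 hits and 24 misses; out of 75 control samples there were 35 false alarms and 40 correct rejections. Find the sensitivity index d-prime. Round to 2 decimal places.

d-prime = 0.55

H = 51/75 = 0.6800
FA = 35/75 = 0.4667
z(H) = 0.4677
z(FA) = -0.0836
d' = z(H) − z(FA) = 0.4677 − (-0.0836) = 0.5513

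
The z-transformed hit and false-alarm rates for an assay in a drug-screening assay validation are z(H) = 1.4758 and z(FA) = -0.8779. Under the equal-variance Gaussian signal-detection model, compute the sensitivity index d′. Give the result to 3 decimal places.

d' = z(H) − z(FA) = 1.4758 − (-0.8779) = 2.3537

d′ = 2.354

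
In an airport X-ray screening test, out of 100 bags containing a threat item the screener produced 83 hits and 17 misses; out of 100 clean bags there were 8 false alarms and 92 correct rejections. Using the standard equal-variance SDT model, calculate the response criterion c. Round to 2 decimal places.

H = 83/100 = 0.8300
FA = 8/100 = 0.0800
Φ⁻¹(H) = 0.954
Φ⁻¹(FA) = -1.405
c = −½·[z(H) + z(FA)] = −0.5 × (0.954 + (-1.405)) = 0.2255

c = 0.23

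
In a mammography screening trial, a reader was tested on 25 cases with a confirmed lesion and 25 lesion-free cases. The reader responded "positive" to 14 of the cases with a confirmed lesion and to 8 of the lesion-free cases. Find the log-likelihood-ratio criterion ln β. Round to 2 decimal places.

ln β = 0.10

H = 14/25 = 0.5600
FA = 8/25 = 0.3200
z(0.5600) = 0.151, z(0.3200) = -0.468
ln β = −½·[z(H)² − z(FA)²] = −0.5 × (0.023 − 0.219) = 0.098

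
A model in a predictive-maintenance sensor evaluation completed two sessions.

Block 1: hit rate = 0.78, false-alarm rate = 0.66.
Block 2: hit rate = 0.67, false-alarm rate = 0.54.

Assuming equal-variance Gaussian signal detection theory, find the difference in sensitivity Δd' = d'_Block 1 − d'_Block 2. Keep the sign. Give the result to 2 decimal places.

Block 1: z(0.78) = 0.772, z(0.66) = 0.412, d' = 0.360
Block 2: z(0.67) = 0.440, z(0.54) = 0.100, d' = 0.340
Δd' = d'_Block 1 − d'_Block 2 = 0.360 − 0.340 = 0.020
Block 1 has the higher sensitivity.

Δd' = 0.02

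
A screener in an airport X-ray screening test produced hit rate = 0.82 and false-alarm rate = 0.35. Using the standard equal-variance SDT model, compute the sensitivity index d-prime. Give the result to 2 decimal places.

d-prime = 1.30

z(H) = 0.915
z(FA) = -0.385
d' = z(H) − z(FA) = 0.915 − (-0.385) = 1.300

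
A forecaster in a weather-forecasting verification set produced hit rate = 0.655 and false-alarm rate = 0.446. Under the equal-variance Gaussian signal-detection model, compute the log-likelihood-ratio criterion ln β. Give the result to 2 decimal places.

z(0.655) = 0.399, z(0.446) = -0.136
ln β = −½·[z(H)² − z(FA)²] = −0.5 × (0.159 − 0.018) = -0.0705

ln β = -0.07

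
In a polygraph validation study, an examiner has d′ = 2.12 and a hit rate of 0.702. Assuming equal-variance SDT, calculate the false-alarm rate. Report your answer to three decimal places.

z(hit rate) = z(0.702) = 0.5302
z(FA) = z(H) − d' = 0.5302 − 2.12 = -1.5898
false-alarm rate = Φ(-1.5898) = 0.0559

false-alarm rate = 0.056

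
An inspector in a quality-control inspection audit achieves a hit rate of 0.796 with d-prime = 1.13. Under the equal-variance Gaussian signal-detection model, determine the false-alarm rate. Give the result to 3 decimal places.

z(hit rate) = z(0.796) = 0.8274
z(FA) = z(H) − d' = 0.8274 − 1.13 = -0.3026
false-alarm rate = Φ(-0.3026) = 0.3811

false-alarm rate = 0.381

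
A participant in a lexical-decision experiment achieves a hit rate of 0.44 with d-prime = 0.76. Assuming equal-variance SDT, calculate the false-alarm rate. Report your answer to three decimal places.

z(hit rate) = z(0.44) = -0.1510
z(FA) = z(H) − d' = -0.1510 − 0.76 = -0.9110
false-alarm rate = Φ(-0.9110) = 0.1811

false-alarm rate = 0.181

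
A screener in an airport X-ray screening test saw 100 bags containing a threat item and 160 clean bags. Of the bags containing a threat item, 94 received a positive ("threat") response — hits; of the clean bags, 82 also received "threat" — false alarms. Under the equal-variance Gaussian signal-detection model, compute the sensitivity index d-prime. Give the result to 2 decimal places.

H = 94/100 = 0.9400
FA = 82/160 = 0.5125
z(H) = z(0.9400) = 1.555
z(FA) = z(0.5125) = 0.031
d' = z(H) − z(FA) = 1.555 − 0.031 = 1.524

d-prime = 1.52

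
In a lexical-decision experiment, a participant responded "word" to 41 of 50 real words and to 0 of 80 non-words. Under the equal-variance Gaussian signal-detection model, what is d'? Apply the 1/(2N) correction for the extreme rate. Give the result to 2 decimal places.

d' = 3.41

The false-alarm rate is 0/80 = 0, so apply the 1/(2N) correction: FA → 1/(2·80) = 0.00625.
z(H) = z(0.82000) = 0.915
z(FA) = z(0.00625) = -2.498
d' = 0.915 − (-2.498) = 3.413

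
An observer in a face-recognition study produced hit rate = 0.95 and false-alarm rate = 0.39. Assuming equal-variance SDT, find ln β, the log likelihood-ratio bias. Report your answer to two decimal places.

ln β = -1.31

z(H) = 1.645
z(FA) = -0.279
ln β = −½·[z(H)² − z(FA)²] = −0.5 × (2.706 − 0.078) = -1.314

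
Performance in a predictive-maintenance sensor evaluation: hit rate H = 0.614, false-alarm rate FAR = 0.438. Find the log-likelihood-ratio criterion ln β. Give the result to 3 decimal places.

Φ⁻¹(H) = Φ⁻¹(0.614) = 0.2898
Φ⁻¹(FA) = Φ⁻¹(0.438) = -0.1560
ln β = −½·[z(H)² − z(FA)²] = −0.5 × (0.0840 − 0.0243) = -0.02985

ln β = -0.030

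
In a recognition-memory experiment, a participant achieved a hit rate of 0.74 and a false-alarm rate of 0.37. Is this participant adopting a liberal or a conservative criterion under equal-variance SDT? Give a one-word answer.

z(H) = 0.643, z(FA) = -0.332
c = −½·(z(H) + z(FA)) = -0.1555
c < 0 → liberal criterion (biased toward responding “yes”).

liberal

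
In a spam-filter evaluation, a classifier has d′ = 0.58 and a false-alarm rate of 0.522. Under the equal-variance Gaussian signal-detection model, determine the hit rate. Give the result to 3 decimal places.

hit rate = 0.737

z(false-alarm rate) = z(0.522) = 0.0552
z(H) = z(FA) + d' = 0.0552 + 0.58 = 0.6352
hit rate = Φ(0.6352) = 0.7374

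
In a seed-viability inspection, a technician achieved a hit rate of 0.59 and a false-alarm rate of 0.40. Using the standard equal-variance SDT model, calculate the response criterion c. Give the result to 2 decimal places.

z(0.59) = 0.2275, z(0.40) = -0.2533
c = −½·[z(H) + z(FA)] = −0.5 × (0.2275 + (-0.2533)) = 0.0129
c > 0: the technician has a conservative response bias.

c = 0.01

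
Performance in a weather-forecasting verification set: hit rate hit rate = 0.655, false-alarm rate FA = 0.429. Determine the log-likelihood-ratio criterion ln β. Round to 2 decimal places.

Φ⁻¹(H) = 0.399
Φ⁻¹(FA) = -0.179
ln β = −½·[z(H)² − z(FA)²] = −0.5 × (0.159 − 0.032) = -0.0635

ln β = -0.06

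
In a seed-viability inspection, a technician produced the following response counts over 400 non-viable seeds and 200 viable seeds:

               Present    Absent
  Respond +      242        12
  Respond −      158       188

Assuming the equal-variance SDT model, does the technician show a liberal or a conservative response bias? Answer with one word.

z(H) = 0.266, z(FA) = -1.555
c = −½·(z(H) + z(FA)) = 0.6445
c > 0 → conservative criterion (biased toward responding “no”).

conservative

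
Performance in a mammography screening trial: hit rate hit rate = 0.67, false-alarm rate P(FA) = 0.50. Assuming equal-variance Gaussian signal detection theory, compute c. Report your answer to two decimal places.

z(H) = 0.4399
z(FA) = 0.0000
c = −½·[z(H) + z(FA)] = −0.5 × (0.4399 + 0.0000) = -0.21995
c < 0: the reader has a liberal response bias.

c = -0.22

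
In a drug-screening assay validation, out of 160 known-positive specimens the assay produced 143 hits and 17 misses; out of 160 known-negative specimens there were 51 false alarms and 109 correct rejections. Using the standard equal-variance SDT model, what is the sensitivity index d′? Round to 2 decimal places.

d′ = 1.72

H = 143/160 = 0.8938
FA = 51/160 = 0.3187
z(H) = 1.247
z(FA) = -0.471
d' = z(H) − z(FA) = 1.247 − (-0.471) = 1.718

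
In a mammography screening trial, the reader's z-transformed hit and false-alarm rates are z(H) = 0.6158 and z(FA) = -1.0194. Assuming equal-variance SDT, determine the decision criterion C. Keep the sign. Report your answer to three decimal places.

c = −½·[z(H) + z(FA)] = −½·(0.6158 + (-1.0194)) = 0.2018
c > 0: the reader has a conservative response bias.

C = 0.202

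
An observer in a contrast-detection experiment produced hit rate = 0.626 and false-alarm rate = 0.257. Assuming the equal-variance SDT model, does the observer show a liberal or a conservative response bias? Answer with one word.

conservative

z(H) = 0.321, z(FA) = -0.653
c = −½·(z(H) + z(FA)) = 0.166
c > 0 → conservative criterion (biased toward responding “no”).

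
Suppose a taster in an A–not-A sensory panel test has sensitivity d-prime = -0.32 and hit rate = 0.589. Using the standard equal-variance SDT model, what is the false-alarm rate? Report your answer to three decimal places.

z(hit rate) = z(0.589) = 0.2250
z(FA) = z(H) − d' = 0.2250 − (-0.32) = 0.5450
false-alarm rate = Φ(0.5450) = 0.7071

false-alarm rate = 0.707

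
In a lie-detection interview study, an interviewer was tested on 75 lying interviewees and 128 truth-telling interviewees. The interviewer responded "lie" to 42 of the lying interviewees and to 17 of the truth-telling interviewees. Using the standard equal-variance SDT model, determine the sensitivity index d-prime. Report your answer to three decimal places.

d-prime = 1.264

H = 42/75 = 0.5600
FA = 17/128 = 0.1328
z(H) = 0.1510
z(FA) = -1.1133
d' = z(H) − z(FA) = 0.1510 − (-1.1133) = 1.2643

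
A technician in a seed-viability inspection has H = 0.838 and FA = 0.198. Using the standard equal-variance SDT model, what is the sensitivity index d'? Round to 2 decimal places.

Φ⁻¹(H) = 0.9863
Φ⁻¹(FA) = -0.8488
d' = z(H) − z(FA) = 0.9863 − (-0.8488) = 1.8351

d' = 1.84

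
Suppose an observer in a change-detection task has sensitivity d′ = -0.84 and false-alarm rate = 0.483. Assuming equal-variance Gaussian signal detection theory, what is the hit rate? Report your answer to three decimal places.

hit rate = 0.189

z(false-alarm rate) = z(0.483) = -0.0426
z(H) = z(FA) + d' = -0.0426 + (-0.84) = -0.8826
hit rate = Φ(-0.8826) = 0.1887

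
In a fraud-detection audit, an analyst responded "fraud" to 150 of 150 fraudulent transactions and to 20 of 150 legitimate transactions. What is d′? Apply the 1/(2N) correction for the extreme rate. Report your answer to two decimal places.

The hit rate is 150/150 = 1, so apply the 1/(2N) correction: H → 1 − 1/(2·150) = 0.99667.
z(H) = z(0.99667) = 2.713
z(FA) = z(0.13333) = -1.111
d' = 2.713 − (-1.111) = 3.824

d′ = 3.82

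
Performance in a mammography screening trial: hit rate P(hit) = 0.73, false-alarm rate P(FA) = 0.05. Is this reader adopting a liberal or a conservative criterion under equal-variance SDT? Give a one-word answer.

z(H) = 0.613, z(FA) = -1.645
c = −½·(z(H) + z(FA)) = 0.516
c > 0 → conservative criterion (biased toward responding “no”).

conservative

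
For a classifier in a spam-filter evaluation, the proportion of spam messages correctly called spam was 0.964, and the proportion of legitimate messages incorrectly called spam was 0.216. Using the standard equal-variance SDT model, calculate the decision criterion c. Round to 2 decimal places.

z(H) = 1.799
z(FA) = -0.786
c = −½·[z(H) + z(FA)] = −0.5 × (1.799 + (-0.786)) = -0.5065

c = -0.51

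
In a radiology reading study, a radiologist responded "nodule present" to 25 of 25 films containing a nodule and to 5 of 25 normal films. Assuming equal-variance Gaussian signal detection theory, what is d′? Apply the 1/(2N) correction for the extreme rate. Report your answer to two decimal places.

The hit rate is 25/25 = 1, so apply the 1/(2N) correction: H → 1 − 1/(2·25) = 0.98000.
z(H) = z(0.98000) = 2.054
z(FA) = z(0.20000) = -0.842
d' = 2.054 − (-0.842) = 2.896

d′ = 2.90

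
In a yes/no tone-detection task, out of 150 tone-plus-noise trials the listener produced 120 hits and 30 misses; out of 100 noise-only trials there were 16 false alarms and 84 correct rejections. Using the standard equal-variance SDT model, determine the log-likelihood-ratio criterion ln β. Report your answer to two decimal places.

H = 120/150 = 0.8000
FA = 16/100 = 0.1600
z(H) = z(0.8000) = 0.842
z(FA) = z(0.1600) = -0.994
ln β = −½·[z(H)² − z(FA)²] = −0.5 × (0.709 − 0.988) = 0.1395

ln β = 0.14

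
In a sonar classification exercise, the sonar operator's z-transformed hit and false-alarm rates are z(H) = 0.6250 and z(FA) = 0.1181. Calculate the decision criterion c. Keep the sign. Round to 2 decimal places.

c = −½·[z(H) + z(FA)] = −½·(0.6250 + 0.1181) = -0.37155

c = -0.37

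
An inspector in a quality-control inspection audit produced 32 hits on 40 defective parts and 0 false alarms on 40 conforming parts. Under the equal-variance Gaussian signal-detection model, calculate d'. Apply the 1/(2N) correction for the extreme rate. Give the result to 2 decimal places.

d' = 3.08

The false-alarm rate is 0/40 = 0, so apply the 1/(2N) correction: FA → 1/(2·40) = 0.01250.
z(H) = z(0.80000) = 0.842
z(FA) = z(0.01250) = -2.241
d' = 0.842 − (-2.241) = 3.083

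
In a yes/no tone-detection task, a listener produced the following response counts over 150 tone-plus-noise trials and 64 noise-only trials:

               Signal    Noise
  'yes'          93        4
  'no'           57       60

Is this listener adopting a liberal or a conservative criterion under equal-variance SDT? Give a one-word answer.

conservative

z(H) = 0.305, z(FA) = -1.534
c = −½·(z(H) + z(FA)) = 0.6145
c > 0 → conservative criterion (biased toward responding “no”).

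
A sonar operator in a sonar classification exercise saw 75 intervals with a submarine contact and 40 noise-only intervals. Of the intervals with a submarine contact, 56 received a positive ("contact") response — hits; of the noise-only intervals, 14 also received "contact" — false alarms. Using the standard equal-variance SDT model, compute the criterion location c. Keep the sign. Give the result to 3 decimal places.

c = -0.139

H = 56/75 = 0.7467
FA = 14/40 = 0.3500
Φ⁻¹(H) = Φ⁻¹(0.7467) = 0.6641
Φ⁻¹(FA) = Φ⁻¹(0.3500) = -0.3853
c = −½·[z(H) + z(FA)] = −0.5 × (0.6641 + (-0.3853)) = -0.1394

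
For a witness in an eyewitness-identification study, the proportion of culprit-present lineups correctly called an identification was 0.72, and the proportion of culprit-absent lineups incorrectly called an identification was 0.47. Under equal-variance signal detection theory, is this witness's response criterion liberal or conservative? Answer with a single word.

liberal

z(H) = 0.583, z(FA) = -0.075
c = −½·(z(H) + z(FA)) = -0.254
c < 0 → liberal criterion (biased toward responding “yes”).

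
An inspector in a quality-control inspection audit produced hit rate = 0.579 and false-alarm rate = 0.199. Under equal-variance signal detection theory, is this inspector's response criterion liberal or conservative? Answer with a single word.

conservative

z(H) = 0.199, z(FA) = -0.845
c = −½·(z(H) + z(FA)) = 0.323
c > 0 → conservative criterion (biased toward responding “no”).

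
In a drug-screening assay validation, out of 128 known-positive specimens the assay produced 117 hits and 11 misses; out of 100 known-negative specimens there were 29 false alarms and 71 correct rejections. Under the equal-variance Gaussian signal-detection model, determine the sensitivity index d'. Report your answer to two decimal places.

d' = 1.92

H = 117/128 = 0.9141
FA = 29/100 = 0.2900
Φ⁻¹(H) = 1.3664
Φ⁻¹(FA) = -0.5534
d' = z(H) − z(FA) = 1.3664 − (-0.5534) = 1.9198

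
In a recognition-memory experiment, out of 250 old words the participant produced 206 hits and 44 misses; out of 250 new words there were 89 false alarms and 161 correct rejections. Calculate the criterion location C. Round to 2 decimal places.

C = -0.28

H = 206/250 = 0.8240
FA = 89/250 = 0.3560
z(0.8240) = 0.9307, z(0.3560) = -0.3692
c = −½·[z(H) + z(FA)] = −0.5 × (0.9307 + (-0.3692)) = -0.28075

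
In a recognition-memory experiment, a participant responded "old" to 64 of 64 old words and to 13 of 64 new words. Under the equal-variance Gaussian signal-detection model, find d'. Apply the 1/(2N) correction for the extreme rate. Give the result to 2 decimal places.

d' = 3.25

The hit rate is 64/64 = 1, so apply the 1/(2N) correction: H → 1 − 1/(2·64) = 0.99219.
z(H) = z(0.99219) = 2.418
z(FA) = z(0.20312) = -0.831
d' = 2.418 − (-0.831) = 3.249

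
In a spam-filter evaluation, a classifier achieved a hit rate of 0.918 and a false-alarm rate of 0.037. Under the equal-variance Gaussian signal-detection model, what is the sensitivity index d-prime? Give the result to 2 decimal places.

z(0.918) = 1.3917, z(0.037) = -1.7866
d' = z(H) − z(FA) = 1.3917 − (-1.7866) = 3.1783

d-prime = 3.18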